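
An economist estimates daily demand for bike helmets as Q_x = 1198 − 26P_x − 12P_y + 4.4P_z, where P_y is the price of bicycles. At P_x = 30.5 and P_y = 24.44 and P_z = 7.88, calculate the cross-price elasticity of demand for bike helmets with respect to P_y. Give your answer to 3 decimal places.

-2.003

At P_x = 30.5 and P_y = 24.44 and P_z = 7.88: Q_x = 146.392.
∂Q_x/∂P_y = -12.
ε = (∂Q_x/∂P_y)(P_y/Q_x) = -12 × (24.44/146.392) ≈ -2.003.
Since ε < 0, bike helmets and bicycles are complements.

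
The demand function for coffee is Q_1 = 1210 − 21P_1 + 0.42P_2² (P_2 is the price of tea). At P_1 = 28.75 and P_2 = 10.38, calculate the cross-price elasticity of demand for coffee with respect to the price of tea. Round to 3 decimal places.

0.139

At P_1 = 28.75 and P_2 = 10.38: Q_1 = 651.503.
∂Q_1/∂P_2 = 0.84P_2 = 0.84(10.38) = 8.7192.
ε = (∂Q_1/∂P_2)(P_2/Q_1) = 8.7192 × (10.38/651.503) ≈ 0.139.
ε > 0: substitutes.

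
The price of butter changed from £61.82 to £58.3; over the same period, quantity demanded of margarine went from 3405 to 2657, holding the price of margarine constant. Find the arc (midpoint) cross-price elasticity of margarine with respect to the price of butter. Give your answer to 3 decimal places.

ΔQ_A = 2657 − 3405 = -748; ΔP_B = 58.3 − 61.82 = -3.52.
Midpoints: Q̄_A = 3031.0, P̄_B = 60.06.
ε = (ΔQ_A/Q̄_A)/(ΔP_B/P̄_B) = (-748/3031.0)/(-3.52/60.06) ≈ 4.211.
ε > 0: margarine and butter are substitutes.

4.211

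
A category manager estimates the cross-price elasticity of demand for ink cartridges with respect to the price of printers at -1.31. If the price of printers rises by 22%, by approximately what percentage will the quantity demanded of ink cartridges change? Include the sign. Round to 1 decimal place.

-28.8%

%ΔQ ≈ ε × %ΔP of printers = -1.31 × (22%) = -28.8%.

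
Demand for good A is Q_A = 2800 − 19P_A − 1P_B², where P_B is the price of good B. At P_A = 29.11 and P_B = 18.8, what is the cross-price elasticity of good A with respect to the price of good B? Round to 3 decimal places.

-0.373

At P_A = 29.11 and P_B = 18.8: Q_A = 1893.47.
∂Q_A/∂P_B = -2P_B = -2(18.8) = -37.6000.
ε = (∂Q_A/∂P_B)(P_B/Q_A) = -37.6000 × (18.8/1893.47) ≈ -0.373.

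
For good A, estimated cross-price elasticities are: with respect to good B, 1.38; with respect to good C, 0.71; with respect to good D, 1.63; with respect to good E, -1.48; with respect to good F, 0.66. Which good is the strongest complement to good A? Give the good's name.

good E

Complements have ε < 0. The most negative value is -1.48 (good E).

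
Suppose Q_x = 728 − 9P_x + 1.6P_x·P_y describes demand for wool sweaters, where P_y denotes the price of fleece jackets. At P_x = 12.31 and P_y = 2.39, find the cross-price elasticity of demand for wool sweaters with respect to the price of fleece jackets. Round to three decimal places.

At P_x = 12.31 and P_y = 2.39: Q_x = 664.283.
∂Q_x/∂P_y = 1.6P_x = 1.6(12.31) = 19.6960.
ε = (∂Q_x/∂P_y)(P_y/Q_x) = 19.6960 × (2.39/664.283) ≈ 0.071.
ε > 0: substitutes.

0.071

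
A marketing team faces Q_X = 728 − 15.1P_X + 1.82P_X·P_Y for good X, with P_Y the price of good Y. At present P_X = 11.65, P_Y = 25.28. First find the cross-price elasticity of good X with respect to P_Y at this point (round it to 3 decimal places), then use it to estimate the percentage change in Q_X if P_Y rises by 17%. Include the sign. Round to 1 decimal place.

8.4%

At P_X = 11.65, P_Y = 25.28: Q_X = 1088.097.
∂Q_X/∂P_Y = 1.82P_X = 21.2030.
ε = (∂Q_X/∂P_Y)(P_Y/Q_X) = 21.2030 × 25.28/1088.097 ≈ 0.493.
%ΔQ_X ≈ ε × %ΔP_Y = 0.493 × (17%) = 8.4%.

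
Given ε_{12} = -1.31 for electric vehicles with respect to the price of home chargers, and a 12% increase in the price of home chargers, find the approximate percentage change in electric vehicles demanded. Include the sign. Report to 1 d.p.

-15.7%

%ΔQ ≈ ε × %ΔP of home chargers = -1.31 × (12%) = -15.7%.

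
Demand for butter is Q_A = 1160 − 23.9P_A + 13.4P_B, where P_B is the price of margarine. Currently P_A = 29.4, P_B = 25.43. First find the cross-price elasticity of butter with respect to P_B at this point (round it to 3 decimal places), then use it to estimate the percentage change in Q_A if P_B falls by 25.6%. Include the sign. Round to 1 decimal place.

At P_A = 29.4, P_B = 25.43: Q_A = 798.102.
∂Q_A/∂P_B = 13.4.
ε = (∂Q_A/∂P_B)(P_B/Q_A) = 13.4000 × 25.43/798.102 ≈ 0.427.
%ΔQ_A ≈ ε × %ΔP_B = 0.427 × (-25.6%) = -10.9%.

-10.9%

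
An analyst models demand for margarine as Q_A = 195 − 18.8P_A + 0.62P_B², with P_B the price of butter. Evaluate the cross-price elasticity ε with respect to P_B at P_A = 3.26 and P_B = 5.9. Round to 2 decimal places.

0.28

At P_A = 3.26 and P_B = 5.9: Q_A = 155.294.
∂Q_A/∂P_B = 1.24P_B = 1.24(5.9) = 7.3160.
ε = (∂Q_A/∂P_B)(P_B/Q_A) = 7.3160 × (5.9/155.294) ≈ 0.28.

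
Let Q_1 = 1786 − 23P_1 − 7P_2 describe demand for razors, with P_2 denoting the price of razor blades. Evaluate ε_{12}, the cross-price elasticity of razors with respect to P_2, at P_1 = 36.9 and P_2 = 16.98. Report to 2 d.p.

At P_1 = 36.9 and P_2 = 16.98: Q_1 = 818.44.
∂Q_1/∂P_2 = -7.
ε = (∂Q_1/∂P_2)(P_2/Q_1) = -7 × (16.98/818.44) ≈ -0.15.

-0.15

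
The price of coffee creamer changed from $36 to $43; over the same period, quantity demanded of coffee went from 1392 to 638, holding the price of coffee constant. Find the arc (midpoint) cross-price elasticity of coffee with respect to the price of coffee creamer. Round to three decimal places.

ΔQ_A = 638 − 1392 = -754; ΔP_B = 43 − 36 = 7.
Midpoints: Q̄_A = 1015.0, P̄_B = 39.50.
ε = (ΔQ_A/Q̄_A)/(ΔP_B/P̄_B) = (-754/1015.0)/(7/39.50) ≈ -4.192.
ε < 0: coffee and coffee creamer are complements.

-4.192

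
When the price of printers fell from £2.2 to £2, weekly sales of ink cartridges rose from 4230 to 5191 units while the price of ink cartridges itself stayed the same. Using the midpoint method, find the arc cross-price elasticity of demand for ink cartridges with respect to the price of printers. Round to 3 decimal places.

-2.142

ΔQ_A = 5191 − 4230 = 961; ΔP_B = 2 − 2.2 = -0.2.
Midpoints: Q̄_A = 4710.5, P̄_B = 2.10.
ε = (ΔQ_A/Q̄_A)/(ΔP_B/P̄_B) = (961/4710.5)/(-0.2/2.10) ≈ -2.142.
ε < 0: ink cartridges and printers are complements.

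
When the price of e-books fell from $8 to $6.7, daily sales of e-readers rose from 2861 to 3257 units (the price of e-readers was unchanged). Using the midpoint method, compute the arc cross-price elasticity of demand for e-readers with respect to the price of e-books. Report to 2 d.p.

ΔQ_A = 3257 − 2861 = 396; ΔP_B = 6.7 − 8 = -1.3.
Midpoints: Q̄_A = 3059.0, P̄_B = 7.35.
ε = (ΔQ_A/Q̄_A)/(ΔP_B/P̄_B) = (396/3059.0)/(-1.3/7.35) ≈ -0.73.
ε < 0: e-readers and e-books are complements.

-0.73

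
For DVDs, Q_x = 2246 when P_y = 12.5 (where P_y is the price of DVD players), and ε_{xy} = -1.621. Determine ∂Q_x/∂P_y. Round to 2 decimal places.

-291.26

ε = (∂Q_x/∂P_y)·(P_y/Q_x) ⇒ ∂Q_x/∂P_y = ε·Q_x/P_y = -1.621 × 2246/12.5 ≈ -291.26.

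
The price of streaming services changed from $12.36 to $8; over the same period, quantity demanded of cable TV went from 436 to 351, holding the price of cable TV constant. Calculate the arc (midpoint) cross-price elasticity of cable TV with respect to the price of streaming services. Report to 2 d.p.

ΔQ_A = 351 − 436 = -85; ΔP_B = 8 − 12.36 = -4.36.
Midpoints: Q̄_A = 393.5, P̄_B = 10.18.
ε = (ΔQ_A/Q̄_A)/(ΔP_B/P̄_B) = (-85/393.5)/(-4.36/10.18) ≈ 0.50.
ε > 0: cable TV and streaming services are substitutes.

0.50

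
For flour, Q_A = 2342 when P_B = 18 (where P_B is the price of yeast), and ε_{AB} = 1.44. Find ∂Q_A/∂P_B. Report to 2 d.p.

187.36

ε = (∂Q_A/∂P_B)·(P_B/Q_A) ⇒ ∂Q_A/∂P_B = ε·Q_A/P_B = 1.44 × 2342/18 ≈ 187.36.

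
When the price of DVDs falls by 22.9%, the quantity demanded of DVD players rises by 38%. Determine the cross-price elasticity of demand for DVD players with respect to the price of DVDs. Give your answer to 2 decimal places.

-1.66

ε = (%ΔQ of DVD players) / (%ΔP of DVDs) = (38%) / (-22.9%) ≈ -1.66.
Negative cross-price elasticity: complements.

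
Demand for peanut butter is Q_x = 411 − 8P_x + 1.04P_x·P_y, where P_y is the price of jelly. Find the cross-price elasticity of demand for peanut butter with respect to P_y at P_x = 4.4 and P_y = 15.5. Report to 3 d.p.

At P_x = 4.4 and P_y = 15.5: Q_x = 446.728.
∂Q_x/∂P_y = 1.04P_x = 1.04(4.4) = 4.5760.
ε = (∂Q_x/∂P_y)(P_y/Q_x) = 4.5760 × (15.5/446.728) ≈ 0.159.

0.159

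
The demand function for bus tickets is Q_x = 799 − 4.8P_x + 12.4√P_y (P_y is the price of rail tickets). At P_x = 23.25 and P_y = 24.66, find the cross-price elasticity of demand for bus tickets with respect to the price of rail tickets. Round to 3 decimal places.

At P_x = 23.25 and P_y = 24.66: Q_x = 748.977.
∂Q_x/∂P_y = 12.4/(2√P_y) = 12.4/(2√24.66) = 1.2485.
ε = (∂Q_x/∂P_y)(P_y/Q_x) = 1.2485 × (24.66/748.977) ≈ 0.041.
ε > 0: substitutes.

0.041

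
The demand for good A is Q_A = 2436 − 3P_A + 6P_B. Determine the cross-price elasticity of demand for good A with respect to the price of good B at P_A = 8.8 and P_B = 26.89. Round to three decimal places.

At P_A = 8.8 and P_B = 26.89: Q_A = 2570.94.
∂Q_A/∂P_B = 6.
ε = (∂Q_A/∂P_B)(P_B/Q_A) = 6 × (26.89/2570.94) ≈ 0.063.

0.063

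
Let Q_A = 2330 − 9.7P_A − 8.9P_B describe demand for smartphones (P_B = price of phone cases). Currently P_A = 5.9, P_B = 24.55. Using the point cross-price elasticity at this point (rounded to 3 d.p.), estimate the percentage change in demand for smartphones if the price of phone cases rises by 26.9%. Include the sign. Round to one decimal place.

At P_A = 5.9, P_B = 24.55: Q_A = 2054.275.
∂Q_A/∂P_B = -8.9.
ε = (∂Q_A/∂P_B)(P_B/Q_A) = -8.9000 × 24.55/2054.275 ≈ -0.106.
%ΔQ_A ≈ ε × %ΔP_B = -0.106 × (26.9%) = -2.9%.

-2.9%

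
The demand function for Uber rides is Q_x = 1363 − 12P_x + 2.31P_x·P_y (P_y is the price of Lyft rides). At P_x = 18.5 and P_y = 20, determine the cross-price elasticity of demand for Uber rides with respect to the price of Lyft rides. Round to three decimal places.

0.428

At P_x = 18.5 and P_y = 20: Q_x = 1995.7.
∂Q_x/∂P_y = 2.31P_x = 2.31(18.5) = 42.7350.
ε = (∂Q_x/∂P_y)(P_y/Q_x) = 42.7350 × (20/1995.7) ≈ 0.428.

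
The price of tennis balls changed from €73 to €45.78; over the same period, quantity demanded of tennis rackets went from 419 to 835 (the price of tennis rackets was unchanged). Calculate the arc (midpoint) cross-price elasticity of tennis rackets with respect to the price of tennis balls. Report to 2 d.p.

-1.45

ΔQ_A = 835 − 419 = 416; ΔP_B = 45.78 − 73 = -27.22.
Midpoints: Q̄_A = 627.0, P̄_B = 59.39.
ε = (ΔQ_A/Q̄_A)/(ΔP_B/P̄_B) = (416/627.0)/(-27.22/59.39) ≈ -1.45.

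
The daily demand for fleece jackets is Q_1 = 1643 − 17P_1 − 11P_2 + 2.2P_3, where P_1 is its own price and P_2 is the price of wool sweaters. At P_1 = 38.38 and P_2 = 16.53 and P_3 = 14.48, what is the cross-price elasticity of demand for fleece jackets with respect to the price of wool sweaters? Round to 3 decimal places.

At P_1 = 38.38 and P_2 = 16.53 and P_3 = 14.48: Q_1 = 840.566.
∂Q_1/∂P_2 = -11.
ε = (∂Q_1/∂P_2)(P_2/Q_1) = -11 × (16.53/840.566) ≈ -0.216.

-0.216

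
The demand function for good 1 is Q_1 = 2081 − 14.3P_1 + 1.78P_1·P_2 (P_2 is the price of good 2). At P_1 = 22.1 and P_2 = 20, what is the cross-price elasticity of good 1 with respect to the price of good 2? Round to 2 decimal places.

At P_1 = 22.1 and P_2 = 20: Q_1 = 2551.73.
∂Q_1/∂P_2 = 1.78P_1 = 1.78(22.1) = 39.3380.
ε = (∂Q_1/∂P_2)(P_2/Q_1) = 39.3380 × (20/2551.73) ≈ 0.31.
ε > 0: substitutes.

0.31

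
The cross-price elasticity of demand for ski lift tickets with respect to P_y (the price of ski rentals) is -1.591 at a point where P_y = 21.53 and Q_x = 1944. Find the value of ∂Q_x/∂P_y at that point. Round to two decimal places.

-143.66

ε = (∂Q_x/∂P_y)·(P_y/Q_x) ⇒ ∂Q_x/∂P_y = ε·Q_x/P_y = -1.591 × 1944/21.53 ≈ -143.66.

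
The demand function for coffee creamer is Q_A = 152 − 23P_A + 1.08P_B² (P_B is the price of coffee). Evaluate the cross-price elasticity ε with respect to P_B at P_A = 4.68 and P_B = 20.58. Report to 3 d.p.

1.823

At P_A = 4.68 and P_B = 20.58: Q_A = 501.779.
∂Q_A/∂P_B = 2.16P_B = 2.16(20.58) = 44.4528.
ε = (∂Q_A/∂P_B)(P_B/Q_A) = 44.4528 × (20.58/501.779) ≈ 1.823.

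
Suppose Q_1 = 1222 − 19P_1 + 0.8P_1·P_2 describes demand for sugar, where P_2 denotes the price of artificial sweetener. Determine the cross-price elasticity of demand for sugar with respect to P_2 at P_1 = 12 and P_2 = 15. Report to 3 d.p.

0.127

At P_1 = 12 and P_2 = 15: Q_1 = 1138.
∂Q_1/∂P_2 = 0.8P_1 = 0.8(12) = 9.6000.
ε = (∂Q_1/∂P_2)(P_2/Q_1) = 9.6000 × (15/1138) ≈ 0.127.
ε > 0: substitutes.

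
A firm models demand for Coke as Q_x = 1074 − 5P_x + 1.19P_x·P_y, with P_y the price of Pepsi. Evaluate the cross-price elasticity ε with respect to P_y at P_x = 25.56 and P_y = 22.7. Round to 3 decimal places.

At P_x = 25.56 and P_y = 22.7: Q_x = 1636.652.
∂Q_x/∂P_y = 1.19P_x = 1.19(25.56) = 30.4164.
ε = (∂Q_x/∂P_y)(P_y/Q_x) = 30.4164 × (22.7/1636.652) ≈ 0.422.
ε > 0: substitutes.

0.422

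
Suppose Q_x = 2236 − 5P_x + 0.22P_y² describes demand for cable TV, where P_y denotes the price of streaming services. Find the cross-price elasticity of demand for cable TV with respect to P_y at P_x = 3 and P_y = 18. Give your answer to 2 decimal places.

At P_x = 3 and P_y = 18: Q_x = 2292.28.
∂Q_x/∂P_y = 0.44P_y = 0.44(18) = 7.9200.
ε = (∂Q_x/∂P_y)(P_y/Q_x) = 7.9200 × (18/2292.28) ≈ 0.06.
ε > 0: substitutes.

0.06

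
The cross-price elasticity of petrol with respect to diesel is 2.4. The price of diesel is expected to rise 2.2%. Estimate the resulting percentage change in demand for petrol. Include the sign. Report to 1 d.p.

%ΔQ ≈ ε × %ΔP of diesel = 2.4 × (2.2%) = 5.3%.

5.3%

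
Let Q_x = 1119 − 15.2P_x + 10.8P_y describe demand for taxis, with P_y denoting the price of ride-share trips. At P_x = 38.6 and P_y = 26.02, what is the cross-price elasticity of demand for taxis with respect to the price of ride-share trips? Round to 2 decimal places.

At P_x = 38.6 and P_y = 26.02: Q_x = 813.296.
∂Q_x/∂P_y = 10.8.
ε = (∂Q_x/∂P_y)(P_y/Q_x) = 10.8 × (26.02/813.296) ≈ 0.35.
Since ε > 0, taxis and ride-share trips are substitutes.

0.35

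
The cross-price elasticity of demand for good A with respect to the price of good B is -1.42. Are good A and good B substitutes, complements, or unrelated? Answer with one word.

ε = -1.42 < 0, so a higher price of good B lowers demand for good A: complements.

complements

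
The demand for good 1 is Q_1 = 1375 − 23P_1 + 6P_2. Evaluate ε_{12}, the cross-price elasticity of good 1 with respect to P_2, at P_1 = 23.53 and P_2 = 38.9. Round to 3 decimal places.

At P_1 = 23.53 and P_2 = 38.9: Q_1 = 1067.21.
∂Q_1/∂P_2 = 6.
ε = (∂Q_1/∂P_2)(P_2/Q_1) = 6 × (38.9/1067.21) ≈ 0.219.

0.219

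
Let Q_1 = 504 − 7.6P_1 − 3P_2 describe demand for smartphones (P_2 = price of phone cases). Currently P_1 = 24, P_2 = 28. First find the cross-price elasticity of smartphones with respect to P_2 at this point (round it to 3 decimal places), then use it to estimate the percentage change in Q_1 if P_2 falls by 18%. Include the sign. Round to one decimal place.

At P_1 = 24, P_2 = 28: Q_1 = 237.6.
∂Q_1/∂P_2 = -3.
ε = (∂Q_1/∂P_2)(P_2/Q_1) = -3.0000 × 28/237.6 ≈ -0.354.
%ΔQ_1 ≈ ε × %ΔP_2 = -0.354 × (-18%) = 6.4%.

6.4%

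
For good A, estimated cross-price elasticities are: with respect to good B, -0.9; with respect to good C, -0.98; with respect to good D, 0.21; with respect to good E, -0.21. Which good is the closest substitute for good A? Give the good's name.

good D

Substitutes have ε > 0. Among the positive values, 0.21 (good D) is largest.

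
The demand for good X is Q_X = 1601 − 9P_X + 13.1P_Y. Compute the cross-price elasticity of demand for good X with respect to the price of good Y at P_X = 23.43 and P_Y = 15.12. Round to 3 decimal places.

0.125

At P_X = 23.43 and P_Y = 15.12: Q_X = 1588.202.
∂Q_X/∂P_Y = 13.1.
ε = (∂Q_X/∂P_Y)(P_Y/Q_X) = 13.1 × (15.12/1588.202) ≈ 0.125.
Since ε > 0, good X and good Y are substitutes.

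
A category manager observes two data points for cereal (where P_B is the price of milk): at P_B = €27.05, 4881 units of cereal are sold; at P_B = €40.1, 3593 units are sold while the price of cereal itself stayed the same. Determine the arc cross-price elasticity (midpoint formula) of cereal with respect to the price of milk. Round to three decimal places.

ΔQ_A = 3593 − 4881 = -1288; ΔP_B = 40.1 − 27.05 = 13.05.
Midpoints: Q̄_A = 4237.0, P̄_B = 33.58.
ε = (ΔQ_A/Q̄_A)/(ΔP_B/P̄_B) = (-1288/4237.0)/(13.05/33.58) ≈ -0.782.
ε < 0: cereal and milk are complements.

-0.782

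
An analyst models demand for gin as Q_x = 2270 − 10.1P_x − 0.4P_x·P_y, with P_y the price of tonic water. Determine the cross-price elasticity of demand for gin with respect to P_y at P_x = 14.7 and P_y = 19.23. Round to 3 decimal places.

At P_x = 14.7 and P_y = 19.23: Q_x = 2008.458.
∂Q_x/∂P_y = -0.4P_x = -0.4(14.7) = -5.8800.
ε = (∂Q_x/∂P_y)(P_y/Q_x) = -5.8800 × (19.23/2008.458) ≈ -0.056.
ε < 0: complements.

-0.056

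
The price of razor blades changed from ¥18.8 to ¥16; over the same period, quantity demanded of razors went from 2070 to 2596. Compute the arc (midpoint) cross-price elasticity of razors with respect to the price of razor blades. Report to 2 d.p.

ΔQ_A = 2596 − 2070 = 526; ΔP_B = 16 − 18.8 = -2.8.
Midpoints: Q̄_A = 2333.0, P̄_B = 17.40.
ε = (ΔQ_A/Q̄_A)/(ΔP_B/P̄_B) = (526/2333.0)/(-2.8/17.40) ≈ -1.40.
ε < 0: razors and razor blades are complements.

-1.40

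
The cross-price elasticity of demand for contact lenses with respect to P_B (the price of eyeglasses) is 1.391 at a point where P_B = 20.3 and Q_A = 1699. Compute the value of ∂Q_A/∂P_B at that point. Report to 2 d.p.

ε = (∂Q_A/∂P_B)·(P_B/Q_A) ⇒ ∂Q_A/∂P_B = ε·Q_A/P_B = 1.391 × 1699/20.3 ≈ 116.42.

116.42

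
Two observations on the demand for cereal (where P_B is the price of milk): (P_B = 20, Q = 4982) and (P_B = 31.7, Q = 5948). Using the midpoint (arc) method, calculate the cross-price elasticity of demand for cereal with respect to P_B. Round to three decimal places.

ΔQ_A = 5948 − 4982 = 966; ΔP_B = 31.7 − 20 = 11.7.
Midpoints: Q̄_A = 5465.0, P̄_B = 25.85.
ε = (ΔQ_A/Q̄_A)/(ΔP_B/P̄_B) = (966/5465.0)/(11.7/25.85) ≈ 0.391.
ε > 0: cereal and milk are substitutes.

0.391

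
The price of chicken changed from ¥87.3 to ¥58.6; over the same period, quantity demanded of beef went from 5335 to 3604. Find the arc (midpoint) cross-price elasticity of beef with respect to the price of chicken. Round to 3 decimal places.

0.984

ΔQ_A = 3604 − 5335 = -1731; ΔP_B = 58.6 − 87.3 = -28.7.
Midpoints: Q̄_A = 4469.5, P̄_B = 72.95.
ε = (ΔQ_A/Q̄_A)/(ΔP_B/P̄_B) = (-1731/4469.5)/(-28.7/72.95) ≈ 0.984.
ε > 0: beef and chicken are substitutes.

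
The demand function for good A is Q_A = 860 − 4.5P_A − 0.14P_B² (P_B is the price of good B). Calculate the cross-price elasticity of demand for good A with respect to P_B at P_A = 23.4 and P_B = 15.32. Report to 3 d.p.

-0.091

At P_A = 23.4 and P_B = 15.32: Q_A = 721.842.
∂Q_A/∂P_B = -0.28P_B = -0.28(15.32) = -4.2896.
ε = (∂Q_A/∂P_B)(P_B/Q_A) = -4.2896 × (15.32/721.842) ≈ -0.091.
ε < 0: complements.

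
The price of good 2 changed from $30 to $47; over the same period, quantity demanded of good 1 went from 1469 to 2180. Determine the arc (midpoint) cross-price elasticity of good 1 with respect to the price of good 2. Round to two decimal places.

0.88

ΔQ_1 = 2180 − 1469 = 711; ΔP_2 = 47 − 30 = 17.
Midpoints: Q̄_1 = 1824.5, P̄_2 = 38.50.
ε = (ΔQ_1/Q̄_1)/(ΔP_2/P̄_2) = (711/1824.5)/(17/38.50) ≈ 0.88.
ε > 0: good 1 and good 2 are substitutes.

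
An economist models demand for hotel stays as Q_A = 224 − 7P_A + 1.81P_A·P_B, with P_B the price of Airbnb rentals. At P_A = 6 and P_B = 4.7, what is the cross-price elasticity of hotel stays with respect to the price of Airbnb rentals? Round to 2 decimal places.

0.22

At P_A = 6 and P_B = 4.7: Q_A = 233.042.
∂Q_A/∂P_B = 1.81P_A = 1.81(6) = 10.8600.
ε = (∂Q_A/∂P_B)(P_B/Q_A) = 10.8600 × (4.7/233.042) ≈ 0.22.
ε > 0: substitutes.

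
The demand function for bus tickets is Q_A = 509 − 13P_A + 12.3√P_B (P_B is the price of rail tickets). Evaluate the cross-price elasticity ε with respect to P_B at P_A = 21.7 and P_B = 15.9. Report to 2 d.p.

0.09

At P_A = 21.7 and P_B = 15.9: Q_A = 275.946.
∂Q_A/∂P_B = 12.3/(2√P_B) = 12.3/(2√15.9) = 1.5423.
ε = (∂Q_A/∂P_B)(P_B/Q_A) = 1.5423 × (15.9/275.946) ≈ 0.09.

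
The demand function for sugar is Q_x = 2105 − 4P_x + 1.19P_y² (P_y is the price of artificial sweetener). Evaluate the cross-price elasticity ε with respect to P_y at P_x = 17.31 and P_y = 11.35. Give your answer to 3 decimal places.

At P_x = 17.31 and P_y = 11.35: Q_x = 2189.059.
∂Q_x/∂P_y = 2.38P_y = 2.38(11.35) = 27.0130.
ε = (∂Q_x/∂P_y)(P_y/Q_x) = 27.0130 × (11.35/2189.059) ≈ 0.140.

0.140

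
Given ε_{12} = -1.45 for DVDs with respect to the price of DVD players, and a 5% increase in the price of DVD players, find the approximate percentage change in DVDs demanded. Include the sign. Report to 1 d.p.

%ΔQ ≈ ε × %ΔP of DVD players = -1.45 × (5%) = -7.3%.

-7.3%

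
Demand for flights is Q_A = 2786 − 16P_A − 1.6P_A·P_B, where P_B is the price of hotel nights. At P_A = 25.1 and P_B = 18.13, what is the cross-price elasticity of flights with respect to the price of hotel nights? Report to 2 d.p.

-0.44

At P_A = 25.1 and P_B = 18.13: Q_A = 1656.299.
∂Q_A/∂P_B = -1.6P_A = -1.6(25.1) = -40.1600.
ε = (∂Q_A/∂P_B)(P_B/Q_A) = -40.1600 × (18.13/1656.299) ≈ -0.44.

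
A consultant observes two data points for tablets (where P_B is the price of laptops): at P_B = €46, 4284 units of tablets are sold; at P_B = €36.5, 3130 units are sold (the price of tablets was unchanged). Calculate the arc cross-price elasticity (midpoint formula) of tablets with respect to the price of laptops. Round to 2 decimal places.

ΔQ_A = 3130 − 4284 = -1154; ΔP_B = 36.5 − 46 = -9.5.
Midpoints: Q̄_A = 3707.0, P̄_B = 41.25.
ε = (ΔQ_A/Q̄_A)/(ΔP_B/P̄_B) = (-1154/3707.0)/(-9.5/41.25) ≈ 1.35.

1.35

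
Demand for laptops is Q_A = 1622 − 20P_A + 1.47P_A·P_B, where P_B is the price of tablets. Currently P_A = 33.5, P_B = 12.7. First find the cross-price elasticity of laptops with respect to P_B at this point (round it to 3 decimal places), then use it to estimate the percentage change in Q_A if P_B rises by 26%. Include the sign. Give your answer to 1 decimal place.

At P_A = 33.5, P_B = 12.7: Q_A = 1577.411.
∂Q_A/∂P_B = 1.47P_A = 49.2450.
ε = (∂Q_A/∂P_B)(P_B/Q_A) = 49.2450 × 12.7/1577.411 ≈ 0.396.
%ΔQ_A ≈ ε × %ΔP_B = 0.396 × (26%) = 10.3%.

10.3%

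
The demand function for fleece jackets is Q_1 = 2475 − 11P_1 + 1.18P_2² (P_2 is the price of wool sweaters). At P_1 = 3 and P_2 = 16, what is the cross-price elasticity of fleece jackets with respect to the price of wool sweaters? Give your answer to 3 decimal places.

At P_1 = 3 and P_2 = 16: Q_1 = 2744.08.
∂Q_1/∂P_2 = 2.36P_2 = 2.36(16) = 37.7600.
ε = (∂Q_1/∂P_2)(P_2/Q_1) = 37.7600 × (16/2744.08) ≈ 0.220.

0.220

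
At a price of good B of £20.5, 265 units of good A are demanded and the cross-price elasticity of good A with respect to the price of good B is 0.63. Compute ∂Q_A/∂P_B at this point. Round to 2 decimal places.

8.14

ε = (∂Q_A/∂P_B)·(P_B/Q_A) ⇒ ∂Q_A/∂P_B = ε·Q_A/P_B = 0.63 × 265/20.5 ≈ 8.14.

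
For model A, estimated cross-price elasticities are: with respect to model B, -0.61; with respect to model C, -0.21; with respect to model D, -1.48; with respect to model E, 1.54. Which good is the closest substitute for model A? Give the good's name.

model E

Substitutes have ε > 0. Among the positive values, 1.54 (model E) is largest.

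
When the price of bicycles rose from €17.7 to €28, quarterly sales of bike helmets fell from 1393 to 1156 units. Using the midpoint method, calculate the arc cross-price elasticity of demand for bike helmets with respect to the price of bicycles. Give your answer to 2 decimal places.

ΔQ_A = 1156 − 1393 = -237; ΔP_B = 28 − 17.7 = 10.3.
Midpoints: Q̄_A = 1274.5, P̄_B = 22.85.
ε = (ΔQ_A/Q̄_A)/(ΔP_B/P̄_B) = (-237/1274.5)/(10.3/22.85) ≈ -0.41.

-0.41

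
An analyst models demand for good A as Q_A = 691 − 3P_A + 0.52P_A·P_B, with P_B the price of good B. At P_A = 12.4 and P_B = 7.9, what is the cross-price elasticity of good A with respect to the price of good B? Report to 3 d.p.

0.072

At P_A = 12.4 and P_B = 7.9: Q_A = 704.739.
∂Q_A/∂P_B = 0.52P_A = 0.52(12.4) = 6.4480.
ε = (∂Q_A/∂P_B)(P_B/Q_A) = 6.4480 × (7.9/704.739) ≈ 0.072.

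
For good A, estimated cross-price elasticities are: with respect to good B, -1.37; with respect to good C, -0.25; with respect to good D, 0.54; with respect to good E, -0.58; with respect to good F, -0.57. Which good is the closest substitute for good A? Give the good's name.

Substitutes have ε > 0. Among the positive values, 0.54 (good D) is largest.

good D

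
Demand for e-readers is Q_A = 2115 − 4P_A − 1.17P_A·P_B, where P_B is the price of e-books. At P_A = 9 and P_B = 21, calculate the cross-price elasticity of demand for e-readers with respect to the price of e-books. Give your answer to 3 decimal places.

-0.119

At P_A = 9 and P_B = 21: Q_A = 1857.87.
∂Q_A/∂P_B = -1.17P_A = -1.17(9) = -10.5300.
ε = (∂Q_A/∂P_B)(P_B/Q_A) = -10.5300 × (21/1857.87) ≈ -0.119.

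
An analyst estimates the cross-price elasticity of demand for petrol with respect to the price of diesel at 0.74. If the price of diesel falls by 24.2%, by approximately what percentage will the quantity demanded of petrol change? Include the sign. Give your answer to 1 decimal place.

%ΔQ ≈ ε × %ΔP of diesel = 0.74 × (-24.2%) = -17.9%.

-17.9%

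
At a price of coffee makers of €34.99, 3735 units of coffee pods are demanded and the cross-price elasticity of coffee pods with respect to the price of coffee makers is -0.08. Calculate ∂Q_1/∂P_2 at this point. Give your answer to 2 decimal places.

ε = (∂Q_1/∂P_2)·(P_2/Q_1) ⇒ ∂Q_1/∂P_2 = ε·Q_1/P_2 = -0.08 × 3735/34.99 ≈ -8.54.

-8.54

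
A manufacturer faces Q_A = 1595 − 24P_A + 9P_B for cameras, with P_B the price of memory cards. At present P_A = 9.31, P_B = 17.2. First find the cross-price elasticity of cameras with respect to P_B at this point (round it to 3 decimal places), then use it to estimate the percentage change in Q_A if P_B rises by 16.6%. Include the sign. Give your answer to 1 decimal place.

1.7%

At P_A = 9.31, P_B = 17.2: Q_A = 1526.36.
∂Q_A/∂P_B = 9.
ε = (∂Q_A/∂P_B)(P_B/Q_A) = 9.0000 × 17.2/1526.36 ≈ 0.101.
%ΔQ_A ≈ ε × %ΔP_B = 0.101 × (16.6%) = 1.7%.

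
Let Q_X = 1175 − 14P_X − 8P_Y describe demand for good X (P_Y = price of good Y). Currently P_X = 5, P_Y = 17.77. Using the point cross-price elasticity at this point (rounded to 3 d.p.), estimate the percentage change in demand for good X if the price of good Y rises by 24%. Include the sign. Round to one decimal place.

At P_X = 5, P_Y = 17.77: Q_X = 962.84.
∂Q_X/∂P_Y = -8.
ε = (∂Q_X/∂P_Y)(P_Y/Q_X) = -8.0000 × 17.77/962.84 ≈ -0.148.
%ΔQ_X ≈ ε × %ΔP_Y = -0.148 × (24%) = -3.6%.

-3.6%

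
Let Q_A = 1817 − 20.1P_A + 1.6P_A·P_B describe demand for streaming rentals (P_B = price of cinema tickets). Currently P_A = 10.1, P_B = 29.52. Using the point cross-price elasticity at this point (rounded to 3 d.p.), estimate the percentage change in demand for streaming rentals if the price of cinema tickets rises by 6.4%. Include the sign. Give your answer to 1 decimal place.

1.5%

At P_A = 10.1, P_B = 29.52: Q_A = 2091.033.
∂Q_A/∂P_B = 1.6P_A = 16.1600.
ε = (∂Q_A/∂P_B)(P_B/Q_A) = 16.1600 × 29.52/2091.033 ≈ 0.228.
%ΔQ_A ≈ ε × %ΔP_B = 0.228 × (6.4%) = 1.5%.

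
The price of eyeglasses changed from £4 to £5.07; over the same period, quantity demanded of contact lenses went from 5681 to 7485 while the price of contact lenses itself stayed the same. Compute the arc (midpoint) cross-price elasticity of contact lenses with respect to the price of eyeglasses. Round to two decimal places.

ΔQ_A = 7485 − 5681 = 1804; ΔP_B = 5.07 − 4 = 1.07.
Midpoints: Q̄_A = 6583.0, P̄_B = 4.54.
ε = (ΔQ_A/Q̄_A)/(ΔP_B/P̄_B) = (1804/6583.0)/(1.07/4.54) ≈ 1.16.
ε > 0: contact lenses and eyeglasses are substitutes.

1.16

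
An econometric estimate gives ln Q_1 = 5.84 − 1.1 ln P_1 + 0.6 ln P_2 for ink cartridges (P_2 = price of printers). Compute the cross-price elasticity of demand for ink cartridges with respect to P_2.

0.60

In a log-linear (constant-elasticity) demand function, the coefficient on ln P_2 is the cross-price elasticity.
ε = 0.60. Positive, so ink cartridges and printers are substitutes.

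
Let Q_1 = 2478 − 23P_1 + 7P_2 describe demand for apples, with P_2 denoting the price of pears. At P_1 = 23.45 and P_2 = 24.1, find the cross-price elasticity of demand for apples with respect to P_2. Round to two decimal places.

0.08

At P_1 = 23.45 and P_2 = 24.1: Q_1 = 2107.35.
∂Q_1/∂P_2 = 7.
ε = (∂Q_1/∂P_2)(P_2/Q_1) = 7 × (24.1/2107.35) ≈ 0.08.
Since ε > 0, apples and pears are substitutes.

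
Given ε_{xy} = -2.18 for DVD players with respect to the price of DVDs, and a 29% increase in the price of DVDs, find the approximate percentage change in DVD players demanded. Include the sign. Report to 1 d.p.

%ΔQ ≈ ε × %ΔP of DVDs = -2.18 × (29%) = -63.2%.

-63.2%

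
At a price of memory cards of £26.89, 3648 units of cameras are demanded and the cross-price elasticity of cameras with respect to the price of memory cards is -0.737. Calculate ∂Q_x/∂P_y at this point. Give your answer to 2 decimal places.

ε = (∂Q_x/∂P_y)·(P_y/Q_x) ⇒ ∂Q_x/∂P_y = ε·Q_x/P_y = -0.737 × 3648/26.89 ≈ -99.98.

-99.98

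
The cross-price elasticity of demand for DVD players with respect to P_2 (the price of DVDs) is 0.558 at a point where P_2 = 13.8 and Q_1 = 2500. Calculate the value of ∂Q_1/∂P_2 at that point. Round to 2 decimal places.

ε = (∂Q_1/∂P_2)·(P_2/Q_1) ⇒ ∂Q_1/∂P_2 = ε·Q_1/P_2 = 0.558 × 2500/13.8 ≈ 101.09.

101.09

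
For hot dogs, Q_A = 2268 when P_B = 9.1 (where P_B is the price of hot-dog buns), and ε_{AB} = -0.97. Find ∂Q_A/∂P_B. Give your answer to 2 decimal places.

ε = (∂Q_A/∂P_B)·(P_B/Q_A) ⇒ ∂Q_A/∂P_B = ε·Q_A/P_B = -0.97 × 2268/9.1 ≈ -241.75.

-241.75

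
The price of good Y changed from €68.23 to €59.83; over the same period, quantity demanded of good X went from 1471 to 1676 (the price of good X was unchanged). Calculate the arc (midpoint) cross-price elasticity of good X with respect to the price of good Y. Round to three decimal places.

-0.993

ΔQ_X = 1676 − 1471 = 205; ΔP_Y = 59.83 − 68.23 = -8.4.
Midpoints: Q̄_X = 1573.5, P̄_Y = 64.03.
ε = (ΔQ_X/Q̄_X)/(ΔP_Y/P̄_Y) = (205/1573.5)/(-8.4/64.03) ≈ -0.993.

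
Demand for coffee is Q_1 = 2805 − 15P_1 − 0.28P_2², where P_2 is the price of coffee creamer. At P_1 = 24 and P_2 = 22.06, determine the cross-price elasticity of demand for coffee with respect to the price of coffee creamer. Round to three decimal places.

-0.118

At P_1 = 24 and P_2 = 22.06: Q_1 = 2308.740.
∂Q_1/∂P_2 = -0.56P_2 = -0.56(22.06) = -12.3536.
ε = (∂Q_1/∂P_2)(P_2/Q_1) = -12.3536 × (22.06/2308.740) ≈ -0.118.
ε < 0: complements.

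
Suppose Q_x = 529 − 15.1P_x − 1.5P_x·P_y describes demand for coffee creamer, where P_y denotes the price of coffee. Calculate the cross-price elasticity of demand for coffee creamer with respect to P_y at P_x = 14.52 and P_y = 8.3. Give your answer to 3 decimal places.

-1.402

At P_x = 14.52 and P_y = 8.3: Q_x = 128.974.
∂Q_x/∂P_y = -1.5P_x = -1.5(14.52) = -21.7800.
ε = (∂Q_x/∂P_y)(P_y/Q_x) = -21.7800 × (8.3/128.974) ≈ -1.402.
ε < 0: complements.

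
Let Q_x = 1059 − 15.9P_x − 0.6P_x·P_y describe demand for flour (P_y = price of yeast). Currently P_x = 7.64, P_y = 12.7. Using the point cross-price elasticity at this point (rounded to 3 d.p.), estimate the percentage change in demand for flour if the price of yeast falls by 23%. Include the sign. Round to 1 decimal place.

1.5%

At P_x = 7.64, P_y = 12.7: Q_x = 879.307.
∂Q_x/∂P_y = -0.6P_x = -4.5840.
ε = (∂Q_x/∂P_y)(P_y/Q_x) = -4.5840 × 12.7/879.307 ≈ -0.066.
%ΔQ_x ≈ ε × %ΔP_y = -0.066 × (-23%) = 1.5%.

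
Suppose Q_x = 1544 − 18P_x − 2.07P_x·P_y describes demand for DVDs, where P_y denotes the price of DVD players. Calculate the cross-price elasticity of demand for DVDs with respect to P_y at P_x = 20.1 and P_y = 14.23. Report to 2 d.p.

-1.00

At P_x = 20.1 and P_y = 14.23: Q_x = 590.132.
∂Q_x/∂P_y = -2.07P_x = -2.07(20.1) = -41.6070.
ε = (∂Q_x/∂P_y)(P_y/Q_x) = -41.6070 × (14.23/590.132) ≈ -1.00.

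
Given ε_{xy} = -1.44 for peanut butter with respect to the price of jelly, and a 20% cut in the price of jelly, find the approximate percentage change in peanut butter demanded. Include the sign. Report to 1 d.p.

28.8%

%ΔQ ≈ ε × %ΔP of jelly = -1.44 × (-20%) = 28.8%.
Demand for peanut butter rises by about 28.8%.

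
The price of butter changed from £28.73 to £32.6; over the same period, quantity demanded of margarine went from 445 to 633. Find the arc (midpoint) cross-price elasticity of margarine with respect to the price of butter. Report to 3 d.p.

ΔQ_A = 633 − 445 = 188; ΔP_B = 32.6 − 28.73 = 3.87.
Midpoints: Q̄_A = 539.0, P̄_B = 30.66.
ε = (ΔQ_A/Q̄_A)/(ΔP_B/P̄_B) = (188/539.0)/(3.87/30.66) ≈ 2.764.

2.764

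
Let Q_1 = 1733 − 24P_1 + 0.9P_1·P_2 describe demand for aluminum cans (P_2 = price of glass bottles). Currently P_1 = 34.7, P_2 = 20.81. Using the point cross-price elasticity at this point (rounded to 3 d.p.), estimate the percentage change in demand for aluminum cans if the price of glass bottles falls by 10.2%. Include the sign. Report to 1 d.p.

-4.3%

At P_1 = 34.7, P_2 = 20.81: Q_1 = 1550.096.
∂Q_1/∂P_2 = 0.9P_1 = 31.2300.
ε = (∂Q_1/∂P_2)(P_2/Q_1) = 31.2300 × 20.81/1550.096 ≈ 0.419.
%ΔQ_1 ≈ ε × %ΔP_2 = 0.419 × (-10.2%) = -4.3%.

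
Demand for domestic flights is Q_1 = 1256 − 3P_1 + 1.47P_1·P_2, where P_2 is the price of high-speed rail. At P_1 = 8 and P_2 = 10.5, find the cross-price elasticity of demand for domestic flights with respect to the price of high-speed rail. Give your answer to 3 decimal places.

0.091

At P_1 = 8 and P_2 = 10.5: Q_1 = 1355.48.
∂Q_1/∂P_2 = 1.47P_1 = 1.47(8) = 11.7600.
ε = (∂Q_1/∂P_2)(P_2/Q_1) = 11.7600 × (10.5/1355.48) ≈ 0.091.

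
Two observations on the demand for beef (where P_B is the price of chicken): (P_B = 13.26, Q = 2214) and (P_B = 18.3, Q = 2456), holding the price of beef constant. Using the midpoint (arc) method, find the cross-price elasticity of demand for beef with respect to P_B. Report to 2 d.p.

ΔQ_A = 2456 − 2214 = 242; ΔP_B = 18.3 − 13.26 = 5.04.
Midpoints: Q̄_A = 2335.0, P̄_B = 15.78.
ε = (ΔQ_A/Q̄_A)/(ΔP_B/P̄_B) = (242/2335.0)/(5.04/15.78) ≈ 0.32.
ε > 0: beef and chicken are substitutes.

0.32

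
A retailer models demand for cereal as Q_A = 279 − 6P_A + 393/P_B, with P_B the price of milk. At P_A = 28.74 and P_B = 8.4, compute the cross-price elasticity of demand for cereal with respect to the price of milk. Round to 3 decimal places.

At P_A = 28.74 and P_B = 8.4: Q_A = 153.346.
∂Q_A/∂P_B = −393/P_B² = -5.5697.
ε = (∂Q_A/∂P_B)(P_B/Q_A) = -5.5697 × (8.4/153.346) ≈ -0.305.

-0.305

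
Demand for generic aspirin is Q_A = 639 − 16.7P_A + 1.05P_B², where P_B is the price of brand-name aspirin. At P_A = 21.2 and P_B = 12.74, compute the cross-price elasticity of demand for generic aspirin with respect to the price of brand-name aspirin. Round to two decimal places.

At P_A = 21.2 and P_B = 12.74: Q_A = 455.383.
∂Q_A/∂P_B = 2.1P_B = 2.1(12.74) = 26.7540.
ε = (∂Q_A/∂P_B)(P_B/Q_A) = 26.7540 × (12.74/455.383) ≈ 0.75.
ε > 0: substitutes.

0.75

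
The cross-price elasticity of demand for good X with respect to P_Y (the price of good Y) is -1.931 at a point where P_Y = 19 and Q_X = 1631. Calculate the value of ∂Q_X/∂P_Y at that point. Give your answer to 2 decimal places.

-165.76

ε = (∂Q_X/∂P_Y)·(P_Y/Q_X) ⇒ ∂Q_X/∂P_Y = ε·Q_X/P_Y = -1.931 × 1631/19 ≈ -165.76.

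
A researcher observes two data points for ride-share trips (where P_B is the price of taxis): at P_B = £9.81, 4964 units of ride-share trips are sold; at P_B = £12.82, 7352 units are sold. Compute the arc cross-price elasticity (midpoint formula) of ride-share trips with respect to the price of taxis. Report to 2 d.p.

ΔQ_A = 7352 − 4964 = 2388; ΔP_B = 12.82 − 9.81 = 3.01.
Midpoints: Q̄_A = 6158.0, P̄_B = 11.32.
ε = (ΔQ_A/Q̄_A)/(ΔP_B/P̄_B) = (2388/6158.0)/(3.01/11.32) ≈ 1.46.
ε > 0: ride-share trips and taxis are substitutes.

1.46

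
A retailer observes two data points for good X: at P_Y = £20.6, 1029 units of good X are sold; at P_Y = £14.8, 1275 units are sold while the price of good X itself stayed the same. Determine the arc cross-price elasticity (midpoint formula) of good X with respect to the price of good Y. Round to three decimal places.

-0.652

ΔQ_X = 1275 − 1029 = 246; ΔP_Y = 14.8 − 20.6 = -5.8.
Midpoints: Q̄_X = 1152.0, P̄_Y = 17.70.
ε = (ΔQ_X/Q̄_X)/(ΔP_Y/P̄_Y) = (246/1152.0)/(-5.8/17.70) ≈ -0.652.
ε < 0: good X and good Y are complements.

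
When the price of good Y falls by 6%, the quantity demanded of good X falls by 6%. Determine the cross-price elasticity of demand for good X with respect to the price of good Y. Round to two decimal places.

1.00

ε = (%ΔQ of good X) / (%ΔP of good Y) = (-6%) / (-6%) ≈ 1.00.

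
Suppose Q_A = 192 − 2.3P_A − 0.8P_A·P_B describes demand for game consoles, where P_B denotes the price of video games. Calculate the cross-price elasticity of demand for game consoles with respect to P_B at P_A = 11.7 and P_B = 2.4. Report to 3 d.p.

At P_A = 11.7 and P_B = 2.4: Q_A = 142.626.
∂Q_A/∂P_B = -0.8P_A = -0.8(11.7) = -9.3600.
ε = (∂Q_A/∂P_B)(P_B/Q_A) = -9.3600 × (2.4/142.626) ≈ -0.158.

-0.158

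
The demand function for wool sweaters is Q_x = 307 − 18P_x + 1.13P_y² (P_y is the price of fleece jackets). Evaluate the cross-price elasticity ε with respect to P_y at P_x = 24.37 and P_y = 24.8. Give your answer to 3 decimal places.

At P_x = 24.37 and P_y = 24.8: Q_x = 563.335.
∂Q_x/∂P_y = 2.26P_y = 2.26(24.8) = 56.0480.
ε = (∂Q_x/∂P_y)(P_y/Q_x) = 56.0480 × (24.8/563.335) ≈ 2.467.
ε > 0: substitutes.

2.467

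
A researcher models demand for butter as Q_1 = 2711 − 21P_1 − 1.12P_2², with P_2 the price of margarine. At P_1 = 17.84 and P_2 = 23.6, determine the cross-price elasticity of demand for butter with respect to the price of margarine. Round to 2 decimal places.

-0.73

At P_1 = 17.84 and P_2 = 23.6: Q_1 = 1712.565.
∂Q_1/∂P_2 = -2.24P_2 = -2.24(23.6) = -52.8640.
ε = (∂Q_1/∂P_2)(P_2/Q_1) = -52.8640 × (23.6/1712.565) ≈ -0.73.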